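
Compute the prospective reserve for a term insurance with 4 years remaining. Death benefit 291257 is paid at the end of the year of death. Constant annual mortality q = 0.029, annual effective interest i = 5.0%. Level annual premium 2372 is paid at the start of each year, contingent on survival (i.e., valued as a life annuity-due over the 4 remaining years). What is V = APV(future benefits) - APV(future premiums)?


v = 1/(1+i) = 0.952381
APV(future benefits) per unit = sum_{k=0}^{3} k_p_x * q * v^(k+1) = 0.098622
APV(future benefits) = 291257 * 0.098622 = 28724.2839
Life annuity-due factor ä_{x:4} = sum_{k=0}^{3} k_p_x * v^k = 3.570789
APV(future premiums) = 2372 * 3.570789 = 8469.9106
V = 28724.2839 - 8469.9106
= 20254.3734


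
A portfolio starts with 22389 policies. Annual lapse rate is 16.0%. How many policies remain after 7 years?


remaining = initial * (1 - lapse)^years
= 22389 * (1 - 0.16)^7
= 22389 * 0.29509
= 6606.7778


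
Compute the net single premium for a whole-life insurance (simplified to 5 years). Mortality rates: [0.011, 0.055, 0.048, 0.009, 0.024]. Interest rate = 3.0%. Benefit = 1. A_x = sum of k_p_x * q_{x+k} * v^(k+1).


v = 0.970874
Year 0: k_p_x=1.0, q=0.011, term=0.01068
Year 1: k_p_x=0.989, q=0.055, term=0.051273
Year 2: k_p_x=0.934605, q=0.048, term=0.041054
Year 3: k_p_x=0.889744, q=0.009, term=0.007115
Year 4: k_p_x=0.881736, q=0.024, term=0.018254
A_x = 0.1284


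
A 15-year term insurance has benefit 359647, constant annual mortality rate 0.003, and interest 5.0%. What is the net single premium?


NSP = benefit * sum_{k=0}^{n-1} k_p_x * q * v^(k+1)
With constant q=0.003, v=0.952381
Sum = 0.030576
NSP = 359647 * 0.030576
= 10996.6474


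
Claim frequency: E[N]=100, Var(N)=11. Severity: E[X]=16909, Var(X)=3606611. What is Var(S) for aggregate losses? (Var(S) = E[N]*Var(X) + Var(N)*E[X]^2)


Var(S) = E[N]*Var(X) + Var(N)*E[X]^2
= 100*3606611 + 11*16909^2
= 360661100 + 3145057091
= 3.5057e+09


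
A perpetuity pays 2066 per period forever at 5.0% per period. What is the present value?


PV = PMT / i
= 2066 / 0.05
= 41320.0


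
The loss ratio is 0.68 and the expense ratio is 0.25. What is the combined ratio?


Combined ratio = loss ratio + expense ratio
= 0.68 + 0.25
= 0.93


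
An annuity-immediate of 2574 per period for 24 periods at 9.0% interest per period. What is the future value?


FV = PMT * ((1+i)^n - 1) / i
= 2574 * ((1.09)^24 - 1) / 0.09
= 2574 * (7.911083 - 1) / 0.09
= 197656.9788


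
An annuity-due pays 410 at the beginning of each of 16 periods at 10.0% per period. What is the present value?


PV_due = PMT * (1-(1+i)^(-n))/i * (1+i)
PV_immediate = 3207.7205
PV_due = 3207.7205 * 1.1
= 3528.4926


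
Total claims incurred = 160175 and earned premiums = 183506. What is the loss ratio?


Loss ratio = claims / premiums
= 160175 / 183506
= 0.8729


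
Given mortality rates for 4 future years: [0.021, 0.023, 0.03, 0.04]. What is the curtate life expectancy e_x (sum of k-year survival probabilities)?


e_x = sum_{k=1}^{n} k_p_x
k_p_x values:
  1_p_x = 0.979
  2_p_x = 0.956483
  3_p_x = 0.927789
  4_p_x = 0.890677
e_x = 3.7539


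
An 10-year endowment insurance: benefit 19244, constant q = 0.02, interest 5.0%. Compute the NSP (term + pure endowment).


Term component = 2740.2806
Pure endowment = 10_p_x * v^10 * benefit = 0.817073 * 0.613913 * 19244 = 9653.018
NSP = 12393.2985


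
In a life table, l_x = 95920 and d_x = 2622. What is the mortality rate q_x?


q_x = d_x / l_x
= 2622 / 95920
= 0.0273


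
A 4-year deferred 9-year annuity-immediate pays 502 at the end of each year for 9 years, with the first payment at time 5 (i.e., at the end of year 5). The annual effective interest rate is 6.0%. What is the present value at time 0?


PV at time 4 of the 9-year annuity-immediate:
a_n = 502 * (1-(1+0.06)^(-9))/0.06 = 3414.4495
Discount back 4 years to time 0:
PV = 3414.4495 * (1+0.06)^(-4)
= 3414.4495 * 0.792094
= 2704.5638


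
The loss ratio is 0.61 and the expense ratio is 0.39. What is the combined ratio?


Combined ratio = loss ratio + expense ratio
= 0.61 + 0.39
= 1.0


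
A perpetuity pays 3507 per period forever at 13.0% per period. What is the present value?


PV = PMT / i
= 3507 / 0.13
= 26976.9231


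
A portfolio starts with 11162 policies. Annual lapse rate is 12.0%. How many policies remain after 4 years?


remaining = initial * (1 - lapse)^years
= 11162 * (1 - 0.12)^4
= 11162 * 0.599695
= 6693.7996


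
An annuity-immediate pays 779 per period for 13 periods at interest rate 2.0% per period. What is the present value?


PV = PMT * (1 - (1+i)^(-n)) / i
= 779 * (1 - (1+0.02)^(-13)) / 0.02
= 779 * (1 - 0.773033) / 0.02
= 779 * 11.348374
= 8840.3831


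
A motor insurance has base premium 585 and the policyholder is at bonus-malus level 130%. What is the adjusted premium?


adjusted = base * BM_level / 100
= 585 * 130 / 100
= 585 * 1.3
= 760.5


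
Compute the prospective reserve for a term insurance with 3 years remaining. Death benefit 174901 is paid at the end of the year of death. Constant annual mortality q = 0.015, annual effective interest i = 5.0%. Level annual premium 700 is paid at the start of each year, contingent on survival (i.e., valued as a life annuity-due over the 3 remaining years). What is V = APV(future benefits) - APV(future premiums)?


v = 1/(1+i) = 0.952381
APV(future benefits) per unit = sum_{k=0}^{2} k_p_x * q * v^(k+1) = 0.040259
APV(future benefits) = 174901 * 0.040259 = 7041.3092
Life annuity-due factor ä_{x:3} = sum_{k=0}^{2} k_p_x * v^k = 2.818118
APV(future premiums) = 700 * 2.818118 = 1972.6825
V = 7041.3092 - 1972.6825
= 5068.6266


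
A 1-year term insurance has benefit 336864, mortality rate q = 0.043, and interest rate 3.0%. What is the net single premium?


NSP = benefit * q * v
v = 1/(1+i) = 0.970874
NSP = 336864 * 0.043 * 0.970874
= 14063.2544


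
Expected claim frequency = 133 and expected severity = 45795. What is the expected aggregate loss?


E[S] = E[N] * E[X]
= 133 * 45795
= 6.0907e+06


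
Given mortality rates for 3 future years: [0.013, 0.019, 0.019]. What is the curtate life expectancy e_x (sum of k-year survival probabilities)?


e_x = sum_{k=1}^{n} k_p_x
k_p_x values:
  1_p_x = 0.987
  2_p_x = 0.968247
  3_p_x = 0.94985
e_x = 2.9051


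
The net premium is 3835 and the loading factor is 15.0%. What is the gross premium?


Gross = net * (1 + loading)
= 3835 * (1 + 0.15)
= 3835 * 1.15
= 4410.25


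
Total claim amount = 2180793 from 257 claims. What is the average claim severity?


severity = total / number
= 2180793 / 257
= 8485.5759


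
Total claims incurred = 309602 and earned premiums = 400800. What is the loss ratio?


Loss ratio = claims / premiums
= 309602 / 400800
= 0.7725


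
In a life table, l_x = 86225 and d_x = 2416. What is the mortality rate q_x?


q_x = d_x / l_x
= 2416 / 86225
= 0.028


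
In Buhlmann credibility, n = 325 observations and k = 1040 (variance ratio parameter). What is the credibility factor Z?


Z = n / (n + k)
= 325 / (325 + 1040)
= 325 / 1365
= 0.2381


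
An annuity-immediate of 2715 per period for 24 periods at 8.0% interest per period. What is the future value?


FV = PMT * ((1+i)^n - 1) / i
= 2715 * ((1.08)^24 - 1) / 0.08
= 2715 * (6.341181 - 1) / 0.08
= 181266.3213


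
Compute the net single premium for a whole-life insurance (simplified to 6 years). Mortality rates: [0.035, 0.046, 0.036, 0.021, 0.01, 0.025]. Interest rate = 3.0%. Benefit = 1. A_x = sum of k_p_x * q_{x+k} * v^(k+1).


v = 0.970874
Year 0: k_p_x=1.0, q=0.035, term=0.033981
Year 1: k_p_x=0.965, q=0.046, term=0.041842
Year 2: k_p_x=0.92061, q=0.036, term=0.03033
Year 3: k_p_x=0.887468, q=0.021, term=0.016559
Year 4: k_p_x=0.868831, q=0.01, term=0.007495
Year 5: k_p_x=0.860143, q=0.025, term=0.018009
A_x = 0.1482


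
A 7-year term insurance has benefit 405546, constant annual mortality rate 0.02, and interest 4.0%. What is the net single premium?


NSP = benefit * sum_{k=0}^{n-1} k_p_x * q * v^(k+1)
With constant q=0.02, v=0.961538
Sum = 0.113432
NSP = 405546 * 0.113432
= 46001.8862


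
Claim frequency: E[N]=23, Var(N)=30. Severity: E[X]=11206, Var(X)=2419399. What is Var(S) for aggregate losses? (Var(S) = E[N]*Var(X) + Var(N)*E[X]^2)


Var(S) = E[N]*Var(X) + Var(N)*E[X]^2
= 23*2419399 + 30*11206^2
= 55646177 + 3767233080
= 3.8229e+09


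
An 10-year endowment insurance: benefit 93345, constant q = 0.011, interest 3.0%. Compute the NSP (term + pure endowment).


Term component = 8360.1502
Pure endowment = 10_p_x * v^10 * benefit = 0.895288 * 0.744094 * 93345 = 62184.4402
NSP = 70544.5904


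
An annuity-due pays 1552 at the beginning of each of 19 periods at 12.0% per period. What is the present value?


PV_due = PMT * (1-(1+i)^(-n))/i * (1+i)
PV_immediate = 11431.6857
PV_due = 11431.6857 * 1.12
= 12803.488


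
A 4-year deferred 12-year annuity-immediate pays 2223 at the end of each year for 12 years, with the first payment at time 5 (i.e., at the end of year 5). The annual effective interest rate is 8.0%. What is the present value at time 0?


PV at time 4 of the 12-year annuity-immediate:
a_n = 2223 * (1-(1+0.08)^(-12))/0.08 = 16752.7014
Discount back 4 years to time 0:
PV = 16752.7014 * (1+0.08)^(-4)
= 16752.7014 * 0.73503
= 12313.7357


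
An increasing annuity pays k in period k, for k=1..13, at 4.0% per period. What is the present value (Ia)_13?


(Ia)_n = sum_{k=1}^{n} k * v^k, v = 1/(1+i)
v = 0.961538
Sum computed term by term:
(Ia)_13 = 64.4403


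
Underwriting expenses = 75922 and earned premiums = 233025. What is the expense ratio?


Expense ratio = expenses / premiums
= 75922 / 233025
= 0.3258


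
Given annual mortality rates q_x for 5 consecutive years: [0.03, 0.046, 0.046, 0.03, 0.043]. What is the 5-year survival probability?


p_k = 1 - q_k for each year
Survival = product of (1 - q_k)
= 0.97 * 0.954 * 0.954 * 0.97 * 0.957
= 0.8195


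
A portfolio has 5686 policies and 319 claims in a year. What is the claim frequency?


frequency = claims / policies
= 319 / 5686
= 0.0561


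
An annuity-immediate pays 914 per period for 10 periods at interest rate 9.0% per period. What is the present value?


PV = PMT * (1 - (1+i)^(-n)) / i
= 914 * (1 - (1+0.09)^(-10)) / 0.09
= 914 * (1 - 0.422411) / 0.09
= 914 * 6.417658
= 5865.7391


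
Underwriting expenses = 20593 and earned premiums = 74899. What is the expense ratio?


Expense ratio = expenses / premiums
= 20593 / 74899
= 0.2749


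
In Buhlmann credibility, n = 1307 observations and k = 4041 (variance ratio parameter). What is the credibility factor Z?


Z = n / (n + k)
= 1307 / (1307 + 4041)
= 1307 / 5348
= 0.2444


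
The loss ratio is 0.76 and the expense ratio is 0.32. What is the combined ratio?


Combined ratio = loss ratio + expense ratio
= 0.76 + 0.32
= 1.08


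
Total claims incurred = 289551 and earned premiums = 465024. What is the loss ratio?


Loss ratio = claims / premiums
= 289551 / 465024
= 0.6227


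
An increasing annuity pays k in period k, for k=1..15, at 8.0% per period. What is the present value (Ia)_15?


(Ia)_n = sum_{k=1}^{n} k * v^k, v = 1/(1+i)
v = 0.925926
Sum computed term by term:
(Ia)_15 = 56.4451


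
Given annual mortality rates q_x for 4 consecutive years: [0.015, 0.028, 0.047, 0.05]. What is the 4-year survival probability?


p_k = 1 - q_k for each year
Survival = product of (1 - q_k)
= 0.985 * 0.972 * 0.953 * 0.95
= 0.8668


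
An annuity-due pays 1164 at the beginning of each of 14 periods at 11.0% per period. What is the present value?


PV_due = PMT * (1-(1+i)^(-n))/i * (1+i)
PV_immediate = 8126.8911
PV_due = 8126.8911 * 1.11
= 9020.8492


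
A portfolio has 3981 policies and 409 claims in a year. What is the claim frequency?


frequency = claims / policies
= 409 / 3981
= 0.1027


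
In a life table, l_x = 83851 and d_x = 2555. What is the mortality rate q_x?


q_x = d_x / l_x
= 2555 / 83851
= 0.0305


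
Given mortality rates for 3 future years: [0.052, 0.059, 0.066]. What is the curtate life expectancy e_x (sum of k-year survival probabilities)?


e_x = sum_{k=1}^{n} k_p_x
k_p_x values:
  1_p_x = 0.948
  2_p_x = 0.892068
  3_p_x = 0.833192
e_x = 2.6733


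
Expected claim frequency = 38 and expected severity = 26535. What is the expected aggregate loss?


E[S] = E[N] * E[X]
= 38 * 26535
= 1.0083e+06


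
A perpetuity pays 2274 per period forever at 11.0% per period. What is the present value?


PV = PMT / i
= 2274 / 0.11
= 20672.7273


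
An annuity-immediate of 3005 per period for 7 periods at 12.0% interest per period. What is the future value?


FV = PMT * ((1+i)^n - 1) / i
= 3005 * ((1.12)^7 - 1) / 0.12
= 3005 * (2.210681 - 1) / 0.12
= 30317.4802


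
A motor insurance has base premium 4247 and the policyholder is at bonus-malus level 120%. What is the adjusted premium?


adjusted = base * BM_level / 100
= 4247 * 120 / 100
= 4247 * 1.2
= 5096.4


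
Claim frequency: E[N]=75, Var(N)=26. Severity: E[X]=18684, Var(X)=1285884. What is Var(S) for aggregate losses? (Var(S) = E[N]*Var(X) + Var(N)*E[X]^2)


Var(S) = E[N]*Var(X) + Var(N)*E[X]^2
= 75*1285884 + 26*18684^2
= 96441300 + 9076388256
= 9.1728e+09


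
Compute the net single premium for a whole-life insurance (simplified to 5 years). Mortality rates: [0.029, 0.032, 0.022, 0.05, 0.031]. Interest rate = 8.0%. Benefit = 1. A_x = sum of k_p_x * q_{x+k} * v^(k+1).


v = 0.925926
Year 0: k_p_x=1.0, q=0.029, term=0.026852
Year 1: k_p_x=0.971, q=0.032, term=0.026639
Year 2: k_p_x=0.939928, q=0.022, term=0.016415
Year 3: k_p_x=0.91925, q=0.05, term=0.033784
Year 4: k_p_x=0.873287, q=0.031, term=0.018425
A_x = 0.1221


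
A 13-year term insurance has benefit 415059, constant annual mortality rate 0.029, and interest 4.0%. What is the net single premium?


NSP = benefit * sum_{k=0}^{n-1} k_p_x * q * v^(k+1)
With constant q=0.029, v=0.961538
Sum = 0.248117
NSP = 415059 * 0.248117
= 102983.0616


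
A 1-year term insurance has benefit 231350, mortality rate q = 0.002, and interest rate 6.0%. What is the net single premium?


NSP = benefit * q * v
v = 1/(1+i) = 0.943396
NSP = 231350 * 0.002 * 0.943396
= 436.5094


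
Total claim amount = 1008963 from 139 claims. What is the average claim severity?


severity = total / number
= 1008963 / 139
= 7258.7266


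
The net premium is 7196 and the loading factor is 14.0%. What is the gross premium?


Gross = net * (1 + loading)
= 7196 * (1 + 0.14)
= 7196 * 1.14
= 8203.44


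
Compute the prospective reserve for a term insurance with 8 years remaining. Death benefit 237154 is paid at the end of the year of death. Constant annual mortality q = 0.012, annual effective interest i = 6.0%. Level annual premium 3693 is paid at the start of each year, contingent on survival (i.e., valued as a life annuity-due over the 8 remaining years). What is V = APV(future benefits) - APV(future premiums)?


v = 1/(1+i) = 0.943396
APV(future benefits) per unit = sum_{k=0}^{7} k_p_x * q * v^(k+1) = 0.071725
APV(future benefits) = 237154 * 0.071725 = 17009.843
Life annuity-due factor ä_{x:8} = sum_{k=0}^{7} k_p_x * v^k = 6.335698
APV(future premiums) = 3693 * 6.335698 = 23397.7329
V = 17009.843 - 23397.7329
= -6387.8899


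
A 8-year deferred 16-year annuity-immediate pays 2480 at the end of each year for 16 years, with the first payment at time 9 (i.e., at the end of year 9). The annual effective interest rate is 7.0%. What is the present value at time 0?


PV at time 8 of the 16-year annuity-immediate:
a_n = 2480 * (1-(1+0.07)^(-16))/0.07 = 23427.6885
Discount back 8 years to time 0:
PV = 23427.6885 * (1+0.07)^(-8)
= 23427.6885 * 0.582009
= 13635.128


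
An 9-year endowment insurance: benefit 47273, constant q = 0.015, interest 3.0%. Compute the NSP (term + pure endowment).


Term component = 5216.6388
Pure endowment = 9_p_x * v^9 * benefit = 0.872823 * 0.766417 * 47273 = 31623.0836
NSP = 36839.7224


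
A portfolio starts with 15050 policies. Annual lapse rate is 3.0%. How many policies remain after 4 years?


remaining = initial * (1 - lapse)^years
= 15050 * (1 - 0.03)^4
= 15050 * 0.885293
= 13323.6568


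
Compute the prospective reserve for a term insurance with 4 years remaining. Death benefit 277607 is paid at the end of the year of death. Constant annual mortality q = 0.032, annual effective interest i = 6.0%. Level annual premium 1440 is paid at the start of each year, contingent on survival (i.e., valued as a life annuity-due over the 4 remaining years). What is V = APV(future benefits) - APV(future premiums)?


v = 1/(1+i) = 0.943396
APV(future benefits) per unit = sum_{k=0}^{3} k_p_x * q * v^(k+1) = 0.105924
APV(future benefits) = 277607 * 0.105924 = 29405.1659
Life annuity-due factor ä_{x:4} = sum_{k=0}^{3} k_p_x * v^k = 3.508723
APV(future premiums) = 1440 * 3.508723 = 5052.5614
V = 29405.1659 - 5052.5614
= 24352.6045


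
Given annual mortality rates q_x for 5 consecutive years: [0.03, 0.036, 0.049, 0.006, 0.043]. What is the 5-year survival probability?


p_k = 1 - q_k for each year
Survival = product of (1 - q_k)
= 0.97 * 0.964 * 0.951 * 0.994 * 0.957
= 0.8459


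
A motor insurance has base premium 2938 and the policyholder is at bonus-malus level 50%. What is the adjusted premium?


adjusted = base * BM_level / 100
= 2938 * 50 / 100
= 2938 * 0.5
= 1469.0


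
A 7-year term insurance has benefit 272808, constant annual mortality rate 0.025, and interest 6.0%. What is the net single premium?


NSP = benefit * sum_{k=0}^{n-1} k_p_x * q * v^(k+1)
With constant q=0.025, v=0.943396
Sum = 0.130281
NSP = 272808 * 0.130281
= 35541.5669


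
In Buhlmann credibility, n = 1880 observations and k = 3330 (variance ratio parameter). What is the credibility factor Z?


Z = n / (n + k)
= 1880 / (1880 + 3330)
= 1880 / 5210
= 0.3608


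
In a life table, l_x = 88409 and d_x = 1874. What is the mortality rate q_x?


q_x = d_x / l_x
= 1874 / 88409
= 0.0212


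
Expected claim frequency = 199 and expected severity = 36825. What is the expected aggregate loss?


E[S] = E[N] * E[X]
= 199 * 36825
= 7.3282e+06


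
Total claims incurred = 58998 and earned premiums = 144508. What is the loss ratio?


Loss ratio = claims / premiums
= 58998 / 144508
= 0.4083


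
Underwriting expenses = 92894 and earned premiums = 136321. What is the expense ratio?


Expense ratio = expenses / premiums
= 92894 / 136321
= 0.6814


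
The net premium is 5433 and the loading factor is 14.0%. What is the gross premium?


Gross = net * (1 + loading)
= 5433 * (1 + 0.14)
= 5433 * 1.14
= 6193.62


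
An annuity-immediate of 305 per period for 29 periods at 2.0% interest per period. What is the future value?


FV = PMT * ((1+i)^n - 1) / i
= 305 * ((1.02)^29 - 1) / 0.02
= 305 * (1.775845 - 1) / 0.02
= 11831.6315


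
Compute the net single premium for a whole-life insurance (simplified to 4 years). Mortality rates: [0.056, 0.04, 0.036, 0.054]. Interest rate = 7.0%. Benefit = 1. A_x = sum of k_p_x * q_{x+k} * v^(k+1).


v = 0.934579
Year 0: k_p_x=1.0, q=0.056, term=0.052336
Year 1: k_p_x=0.944, q=0.04, term=0.032981
Year 2: k_p_x=0.90624, q=0.036, term=0.026631
Year 3: k_p_x=0.873615, q=0.054, term=0.03599
A_x = 0.1479


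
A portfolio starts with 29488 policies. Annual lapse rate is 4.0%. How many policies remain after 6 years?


remaining = initial * (1 - lapse)^years
= 29488 * (1 - 0.04)^6
= 29488 * 0.782758
= 23081.9617


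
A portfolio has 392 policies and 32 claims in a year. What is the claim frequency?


frequency = claims / policies
= 32 / 392
= 0.0816


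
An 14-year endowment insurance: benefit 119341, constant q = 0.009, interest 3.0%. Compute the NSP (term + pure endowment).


Term component = 11497.526
Pure endowment = 14_p_x * v^14 * benefit = 0.881112 * 0.661118 * 119341 = 69518.3874
NSP = 81015.9134


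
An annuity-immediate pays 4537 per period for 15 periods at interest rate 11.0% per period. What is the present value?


PV = PMT * (1 - (1+i)^(-n)) / i
= 4537 * (1 - (1+0.11)^(-15)) / 0.11
= 4537 * (1 - 0.209004) / 0.11
= 4537 * 7.19087
= 32624.9753


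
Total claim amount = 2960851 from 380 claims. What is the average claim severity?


severity = total / number
= 2960851 / 380
= 7791.7132


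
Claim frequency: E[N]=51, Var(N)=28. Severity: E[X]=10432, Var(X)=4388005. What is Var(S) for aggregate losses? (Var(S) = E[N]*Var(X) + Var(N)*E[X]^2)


Var(S) = E[N]*Var(X) + Var(N)*E[X]^2
= 51*4388005 + 28*10432^2
= 223788255 + 3047145472
= 3.2709e+09


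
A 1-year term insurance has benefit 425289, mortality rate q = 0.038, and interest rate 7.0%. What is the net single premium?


NSP = benefit * q * v
v = 1/(1+i) = 0.934579
NSP = 425289 * 0.038 * 0.934579
= 15103.7215


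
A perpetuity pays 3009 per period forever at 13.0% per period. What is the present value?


PV = PMT / i
= 3009 / 0.13
= 23146.1538


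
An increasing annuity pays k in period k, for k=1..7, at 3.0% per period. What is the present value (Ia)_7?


(Ia)_n = sum_{k=1}^{n} k * v^k, v = 1/(1+i)
v = 0.970874
Sum computed term by term:
(Ia)_7 = 24.185


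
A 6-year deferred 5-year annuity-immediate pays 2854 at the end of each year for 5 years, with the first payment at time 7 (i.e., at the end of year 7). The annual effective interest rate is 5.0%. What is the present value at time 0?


PV at time 6 of the 5-year annuity-immediate:
a_n = 2854 * (1-(1+0.05)^(-5))/0.05 = 12356.3264
Discount back 6 years to time 0:
PV = 12356.3264 * (1+0.05)^(-6)
= 12356.3264 * 0.746215
= 9220.481


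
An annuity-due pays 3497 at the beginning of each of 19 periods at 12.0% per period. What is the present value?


PV_due = PMT * (1-(1+i)^(-n))/i * (1+i)
PV_immediate = 25758.1217
PV_due = 25758.1217 * 1.12
= 28849.0963


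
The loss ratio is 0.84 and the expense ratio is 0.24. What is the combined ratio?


Combined ratio = loss ratio + expense ratio
= 0.84 + 0.24
= 1.08


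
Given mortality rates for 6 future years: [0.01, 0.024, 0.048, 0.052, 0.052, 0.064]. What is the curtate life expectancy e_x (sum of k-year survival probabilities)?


e_x = sum_{k=1}^{n} k_p_x
k_p_x values:
  1_p_x = 0.99
  2_p_x = 0.96624
  3_p_x = 0.91986
  4_p_x = 0.872028
  5_p_x = 0.826682
  6_p_x = 0.773775
e_x = 5.3486


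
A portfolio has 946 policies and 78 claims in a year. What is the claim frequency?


frequency = claims / policies
= 78 / 946
= 0.0825


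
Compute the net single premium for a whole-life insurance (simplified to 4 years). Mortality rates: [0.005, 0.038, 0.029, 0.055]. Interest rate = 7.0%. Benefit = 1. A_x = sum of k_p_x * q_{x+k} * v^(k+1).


v = 0.934579
Year 0: k_p_x=1.0, q=0.005, term=0.004673
Year 1: k_p_x=0.995, q=0.038, term=0.033025
Year 2: k_p_x=0.95719, q=0.029, term=0.022659
Year 3: k_p_x=0.929431, q=0.055, term=0.038998
A_x = 0.0994


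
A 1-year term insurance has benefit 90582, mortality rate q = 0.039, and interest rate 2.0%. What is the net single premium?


NSP = benefit * q * v
v = 1/(1+i) = 0.980392
NSP = 90582 * 0.039 * 0.980392
= 3463.4294


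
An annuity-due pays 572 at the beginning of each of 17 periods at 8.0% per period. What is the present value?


PV_due = PMT * (1-(1+i)^(-n))/i * (1+i)
PV_immediate = 5217.577
PV_due = 5217.577 * 1.08
= 5634.9832


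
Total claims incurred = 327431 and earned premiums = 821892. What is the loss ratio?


Loss ratio = claims / premiums
= 327431 / 821892
= 0.3984


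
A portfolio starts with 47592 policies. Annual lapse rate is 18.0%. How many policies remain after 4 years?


remaining = initial * (1 - lapse)^years
= 47592 * (1 - 0.18)^4
= 47592 * 0.452122
= 21517.3788


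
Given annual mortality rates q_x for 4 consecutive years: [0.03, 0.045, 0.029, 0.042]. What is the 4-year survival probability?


p_k = 1 - q_k for each year
Survival = product of (1 - q_k)
= 0.97 * 0.955 * 0.971 * 0.958
= 0.8617


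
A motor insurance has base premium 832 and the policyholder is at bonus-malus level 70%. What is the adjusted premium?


adjusted = base * BM_level / 100
= 832 * 70 / 100
= 832 * 0.7
= 582.4


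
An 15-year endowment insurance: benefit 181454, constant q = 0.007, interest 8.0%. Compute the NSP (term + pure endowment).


Term component = 10457.5789
Pure endowment = 15_p_x * v^15 * benefit = 0.899992 * 0.315242 * 181454 = 51481.2332
NSP = 61938.8121


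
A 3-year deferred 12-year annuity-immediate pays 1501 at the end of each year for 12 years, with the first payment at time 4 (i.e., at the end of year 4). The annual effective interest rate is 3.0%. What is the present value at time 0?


PV at time 3 of the 12-year annuity-immediate:
a_n = 1501 * (1-(1+0.03)^(-12))/0.03 = 14940.96
Discount back 3 years to time 0:
PV = 14940.96 * (1+0.03)^(-3)
= 14940.96 * 0.915142
= 13673.0949


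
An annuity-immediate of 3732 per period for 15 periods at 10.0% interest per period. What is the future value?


FV = PMT * ((1+i)^n - 1) / i
= 3732 * ((1.1)^15 - 1) / 0.1
= 3732 * (4.177248 - 1) / 0.1
= 118574.9017


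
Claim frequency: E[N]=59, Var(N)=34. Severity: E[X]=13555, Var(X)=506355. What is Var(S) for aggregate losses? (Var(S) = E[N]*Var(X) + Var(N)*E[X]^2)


Var(S) = E[N]*Var(X) + Var(N)*E[X]^2
= 59*506355 + 34*13555^2
= 29874945 + 6247092850
= 6.2770e+09


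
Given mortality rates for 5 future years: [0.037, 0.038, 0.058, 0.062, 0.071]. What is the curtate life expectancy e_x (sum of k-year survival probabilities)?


e_x = sum_{k=1}^{n} k_p_x
k_p_x values:
  1_p_x = 0.963
  2_p_x = 0.926406
  3_p_x = 0.872674
  4_p_x = 0.818569
  5_p_x = 0.76045
e_x = 4.3411


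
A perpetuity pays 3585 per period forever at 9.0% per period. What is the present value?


PV = PMT / i
= 3585 / 0.09
= 39833.3333


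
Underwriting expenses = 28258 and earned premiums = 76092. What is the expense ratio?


Expense ratio = expenses / premiums
= 28258 / 76092
= 0.3714


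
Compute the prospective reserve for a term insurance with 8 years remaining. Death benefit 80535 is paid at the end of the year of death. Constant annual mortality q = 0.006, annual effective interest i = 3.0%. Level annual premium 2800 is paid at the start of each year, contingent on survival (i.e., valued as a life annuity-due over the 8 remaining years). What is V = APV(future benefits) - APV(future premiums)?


v = 1/(1+i) = 0.970874
APV(future benefits) per unit = sum_{k=0}^{7} k_p_x * q * v^(k+1) = 0.041283
APV(future benefits) = 80535 * 0.041283 = 3324.7017
Life annuity-due factor ä_{x:8} = sum_{k=0}^{7} k_p_x * v^k = 7.086862
APV(future premiums) = 2800 * 7.086862 = 19843.2147
V = 3324.7017 - 19843.2147
= -16518.513


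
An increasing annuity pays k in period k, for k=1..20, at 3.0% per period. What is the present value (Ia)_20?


(Ia)_n = sum_{k=1}^{n} k * v^k, v = 1/(1+i)
v = 0.970874
Sum computed term by term:
(Ia)_20 = 141.6761


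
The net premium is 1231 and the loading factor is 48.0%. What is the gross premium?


Gross = net * (1 + loading)
= 1231 * (1 + 0.48)
= 1231 * 1.48
= 1821.88


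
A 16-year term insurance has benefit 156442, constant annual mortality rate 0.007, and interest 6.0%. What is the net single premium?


NSP = benefit * sum_{k=0}^{n-1} k_p_x * q * v^(k+1)
With constant q=0.007, v=0.943396
Sum = 0.067723
NSP = 156442 * 0.067723
= 10594.6484


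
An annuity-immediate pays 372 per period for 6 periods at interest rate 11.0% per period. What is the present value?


PV = PMT * (1 - (1+i)^(-n)) / i
= 372 * (1 - (1+0.11)^(-6)) / 0.11
= 372 * (1 - 0.534641) / 0.11
= 372 * 4.230538
= 1573.7601


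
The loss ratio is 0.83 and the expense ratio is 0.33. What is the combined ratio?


Combined ratio = loss ratio + expense ratio
= 0.83 + 0.33
= 1.16


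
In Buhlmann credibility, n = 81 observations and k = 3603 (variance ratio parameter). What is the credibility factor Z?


Z = n / (n + k)
= 81 / (81 + 3603)
= 81 / 3684
= 0.022


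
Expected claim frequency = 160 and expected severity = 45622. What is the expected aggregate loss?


E[S] = E[N] * E[X]
= 160 * 45622
= 7.2995e+06


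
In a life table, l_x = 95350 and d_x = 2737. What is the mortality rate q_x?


q_x = d_x / l_x
= 2737 / 95350
= 0.0287


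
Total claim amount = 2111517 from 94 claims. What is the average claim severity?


severity = total / number
= 2111517 / 94
= 22462.9468


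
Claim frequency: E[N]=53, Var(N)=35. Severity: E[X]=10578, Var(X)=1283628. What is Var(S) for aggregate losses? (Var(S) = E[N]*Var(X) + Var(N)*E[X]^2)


Var(S) = E[N]*Var(X) + Var(N)*E[X]^2
= 53*1283628 + 35*10578^2
= 68032284 + 3916292940
= 3.9843e+09


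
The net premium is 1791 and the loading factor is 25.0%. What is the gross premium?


Gross = net * (1 + loading)
= 1791 * (1 + 0.25)
= 1791 * 1.25
= 2238.75


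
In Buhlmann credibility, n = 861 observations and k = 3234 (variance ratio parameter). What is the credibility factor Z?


Z = n / (n + k)
= 861 / (861 + 3234)
= 861 / 4095
= 0.2103


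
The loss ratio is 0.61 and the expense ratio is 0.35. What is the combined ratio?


Combined ratio = loss ratio + expense ratio
= 0.61 + 0.35
= 0.96


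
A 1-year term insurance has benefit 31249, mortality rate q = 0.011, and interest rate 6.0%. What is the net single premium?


NSP = benefit * q * v
v = 1/(1+i) = 0.943396
NSP = 31249 * 0.011 * 0.943396
= 324.2821


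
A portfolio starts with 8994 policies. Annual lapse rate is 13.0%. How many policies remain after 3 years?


remaining = initial * (1 - lapse)^years
= 8994 * (1 - 0.13)^3
= 8994 * 0.658503
= 5922.576


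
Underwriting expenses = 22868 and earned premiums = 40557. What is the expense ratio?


Expense ratio = expenses / premiums
= 22868 / 40557
= 0.5638


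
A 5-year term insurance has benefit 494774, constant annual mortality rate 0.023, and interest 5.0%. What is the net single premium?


NSP = benefit * sum_{k=0}^{n-1} k_p_x * q * v^(k+1)
With constant q=0.023, v=0.952381
Sum = 0.095317
NSP = 494774 * 0.095317
= 47160.5074


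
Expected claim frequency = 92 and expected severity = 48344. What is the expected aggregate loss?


E[S] = E[N] * E[X]
= 92 * 48344
= 4.4476e+06


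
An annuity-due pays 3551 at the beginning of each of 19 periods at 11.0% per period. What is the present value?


PV_due = PMT * (1-(1+i)^(-n))/i * (1+i)
PV_immediate = 27837.3337
PV_due = 27837.3337 * 1.11
= 30899.4405


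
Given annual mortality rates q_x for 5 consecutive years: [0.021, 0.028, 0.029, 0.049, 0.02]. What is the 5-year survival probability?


p_k = 1 - q_k for each year
Survival = product of (1 - q_k)
= 0.979 * 0.972 * 0.971 * 0.951 * 0.98
= 0.8611


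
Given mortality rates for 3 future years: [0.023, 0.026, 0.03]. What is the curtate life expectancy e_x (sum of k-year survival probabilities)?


e_x = sum_{k=1}^{n} k_p_x
k_p_x values:
  1_p_x = 0.977
  2_p_x = 0.951598
  3_p_x = 0.92305
e_x = 2.8516


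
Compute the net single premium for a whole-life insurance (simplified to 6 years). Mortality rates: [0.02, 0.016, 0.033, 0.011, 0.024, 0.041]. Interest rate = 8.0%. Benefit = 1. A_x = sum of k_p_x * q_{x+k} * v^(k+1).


v = 0.925926
Year 0: k_p_x=1.0, q=0.02, term=0.018519
Year 1: k_p_x=0.98, q=0.016, term=0.013443
Year 2: k_p_x=0.96432, q=0.033, term=0.025262
Year 3: k_p_x=0.932497, q=0.011, term=0.00754
Year 4: k_p_x=0.92224, q=0.024, term=0.015064
Year 5: k_p_x=0.900106, q=0.041, term=0.023256
A_x = 0.1031


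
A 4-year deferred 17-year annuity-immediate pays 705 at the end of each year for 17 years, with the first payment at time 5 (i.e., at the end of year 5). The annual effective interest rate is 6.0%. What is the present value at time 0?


PV at time 4 of the 17-year annuity-immediate:
a_n = 705 * (1-(1+0.06)^(-17))/0.06 = 7386.4681
Discount back 4 years to time 0:
PV = 7386.4681 * (1+0.06)^(-4)
= 7386.4681 * 0.792094
= 5850.7746


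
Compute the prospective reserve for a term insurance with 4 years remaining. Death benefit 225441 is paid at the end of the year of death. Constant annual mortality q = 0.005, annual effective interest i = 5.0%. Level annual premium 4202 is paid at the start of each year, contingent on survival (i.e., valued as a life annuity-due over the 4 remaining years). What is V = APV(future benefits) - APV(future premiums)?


v = 1/(1+i) = 0.952381
APV(future benefits) per unit = sum_{k=0}^{3} k_p_x * q * v^(k+1) = 0.017603
APV(future benefits) = 225441 * 0.017603 = 3968.3473
Life annuity-due factor ä_{x:4} = sum_{k=0}^{3} k_p_x * v^k = 3.696546
APV(future premiums) = 4202 * 3.696546 = 15532.8847
V = 3968.3473 - 15532.8847
= -11564.5374


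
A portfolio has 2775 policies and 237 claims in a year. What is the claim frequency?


frequency = claims / policies
= 237 / 2775
= 0.0854


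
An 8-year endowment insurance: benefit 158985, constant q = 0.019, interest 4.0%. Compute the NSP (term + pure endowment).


Term component = 19110.5271
Pure endowment = 8_p_x * v^8 * benefit = 0.857733 * 0.73069 * 158985 = 99641.7843
NSP = 118752.3114


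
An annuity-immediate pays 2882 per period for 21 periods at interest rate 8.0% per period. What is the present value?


PV = PMT * (1 - (1+i)^(-n)) / i
= 2882 * (1 - (1+0.08)^(-21)) / 0.08
= 2882 * (1 - 0.198656) / 0.08
= 2882 * 10.016803
= 28868.4267


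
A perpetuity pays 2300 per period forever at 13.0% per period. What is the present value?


PV = PMT / i
= 2300 / 0.13
= 17692.3077


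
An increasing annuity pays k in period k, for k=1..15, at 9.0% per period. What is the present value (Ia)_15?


(Ia)_n = sum_{k=1}^{n} k * v^k, v = 1/(1+i)
v = 0.917431
Sum computed term by term:
(Ia)_15 = 51.8676


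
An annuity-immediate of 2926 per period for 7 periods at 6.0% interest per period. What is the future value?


FV = PMT * ((1+i)^n - 1) / i
= 2926 * ((1.06)^7 - 1) / 0.06
= 2926 * (1.50363 - 1) / 0.06
= 24560.369


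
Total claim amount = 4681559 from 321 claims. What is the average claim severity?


severity = total / number
= 4681559 / 321
= 14584.296


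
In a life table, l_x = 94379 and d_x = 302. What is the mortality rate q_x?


q_x = d_x / l_x
= 302 / 94379
= 0.0032


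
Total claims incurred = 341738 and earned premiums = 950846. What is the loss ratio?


Loss ratio = claims / premiums
= 341738 / 950846
= 0.3594


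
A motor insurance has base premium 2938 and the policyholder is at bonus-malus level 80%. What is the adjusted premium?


adjusted = base * BM_level / 100
= 2938 * 80 / 100
= 2938 * 0.8
= 2350.4


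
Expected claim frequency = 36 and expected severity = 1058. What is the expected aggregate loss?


E[S] = E[N] * E[X]
= 36 * 1058
= 38088


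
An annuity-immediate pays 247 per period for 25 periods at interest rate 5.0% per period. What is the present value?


PV = PMT * (1 - (1+i)^(-n)) / i
= 247 * (1 - (1+0.05)^(-25)) / 0.05
= 247 * (1 - 0.295303) / 0.05
= 247 * 14.093945
= 3481.2043


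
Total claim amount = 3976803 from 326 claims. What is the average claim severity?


severity = total / number
= 3976803 / 326
= 12198.7822


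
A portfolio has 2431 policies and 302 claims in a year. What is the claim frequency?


frequency = claims / policies
= 302 / 2431
= 0.1242


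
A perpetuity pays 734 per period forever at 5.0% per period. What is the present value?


PV = PMT / i
= 734 / 0.05
= 14680.0


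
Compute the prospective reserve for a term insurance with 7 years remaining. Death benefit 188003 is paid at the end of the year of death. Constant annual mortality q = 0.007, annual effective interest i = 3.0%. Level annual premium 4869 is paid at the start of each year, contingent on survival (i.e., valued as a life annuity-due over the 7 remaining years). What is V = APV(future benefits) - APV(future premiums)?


v = 1/(1+i) = 0.970874
APV(future benefits) per unit = sum_{k=0}^{6} k_p_x * q * v^(k+1) = 0.042742
APV(future benefits) = 188003 * 0.042742 = 8035.6596
Life annuity-due factor ä_{x:7} = sum_{k=0}^{6} k_p_x * v^k = 6.289208
APV(future premiums) = 4869 * 6.289208 = 30622.1522
V = 8035.6596 - 30622.1522
= -22586.4926


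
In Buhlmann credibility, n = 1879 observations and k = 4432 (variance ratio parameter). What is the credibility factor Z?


Z = n / (n + k)
= 1879 / (1879 + 4432)
= 1879 / 6311
= 0.2977


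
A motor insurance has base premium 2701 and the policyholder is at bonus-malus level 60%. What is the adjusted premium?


adjusted = base * BM_level / 100
= 2701 * 60 / 100
= 2701 * 0.6
= 1620.6


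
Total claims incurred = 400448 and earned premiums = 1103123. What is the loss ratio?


Loss ratio = claims / premiums
= 400448 / 1103123
= 0.363


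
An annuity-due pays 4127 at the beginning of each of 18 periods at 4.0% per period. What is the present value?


PV_due = PMT * (1-(1+i)^(-n))/i * (1+i)
PV_immediate = 52244.9186
PV_due = 52244.9186 * 1.04
= 54334.7154


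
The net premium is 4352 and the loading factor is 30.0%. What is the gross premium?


Gross = net * (1 + loading)
= 4352 * (1 + 0.3)
= 4352 * 1.3
= 5657.6


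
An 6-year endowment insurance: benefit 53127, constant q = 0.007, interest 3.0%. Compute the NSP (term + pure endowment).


Term component = 1980.8642
Pure endowment = 6_p_x * v^6 * benefit = 0.958728 * 0.837484 * 53127 = 42656.7178
NSP = 44637.582


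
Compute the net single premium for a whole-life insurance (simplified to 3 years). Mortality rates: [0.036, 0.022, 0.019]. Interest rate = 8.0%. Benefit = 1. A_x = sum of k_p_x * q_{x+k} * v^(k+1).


v = 0.925926
Year 0: k_p_x=1.0, q=0.036, term=0.033333
Year 1: k_p_x=0.964, q=0.022, term=0.018182
Year 2: k_p_x=0.942792, q=0.019, term=0.01422
A_x = 0.0657


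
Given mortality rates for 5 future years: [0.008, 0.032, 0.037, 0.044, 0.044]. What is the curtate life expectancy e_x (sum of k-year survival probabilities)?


e_x = sum_{k=1}^{n} k_p_x
k_p_x values:
  1_p_x = 0.992
  2_p_x = 0.960256
  3_p_x = 0.924727
  4_p_x = 0.884039
  5_p_x = 0.845141
e_x = 4.6062


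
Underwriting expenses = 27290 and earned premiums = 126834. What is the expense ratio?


Expense ratio = expenses / premiums
= 27290 / 126834
= 0.2152


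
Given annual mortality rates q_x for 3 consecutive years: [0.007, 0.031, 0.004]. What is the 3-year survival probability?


p_k = 1 - q_k for each year
Survival = product of (1 - q_k)
= 0.993 * 0.969 * 0.996
= 0.9584


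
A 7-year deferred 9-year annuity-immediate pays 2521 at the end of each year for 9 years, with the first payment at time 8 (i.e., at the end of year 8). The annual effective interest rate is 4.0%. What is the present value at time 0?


PV at time 7 of the 9-year annuity-immediate:
a_n = 2521 * (1-(1+0.04)^(-9))/0.04 = 18744.471
Discount back 7 years to time 0:
PV = 18744.471 * (1+0.04)^(-7)
= 18744.471 * 0.759918
= 14244.2574


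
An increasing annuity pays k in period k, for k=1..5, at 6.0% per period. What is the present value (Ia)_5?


(Ia)_n = sum_{k=1}^{n} k * v^k, v = 1/(1+i)
v = 0.943396
Sum computed term by term:
(Ia)_5 = 12.1469


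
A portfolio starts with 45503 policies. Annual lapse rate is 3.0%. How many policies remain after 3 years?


remaining = initial * (1 - lapse)^years
= 45503 * (1 - 0.03)^3
= 45503 * 0.912673
= 41529.3595


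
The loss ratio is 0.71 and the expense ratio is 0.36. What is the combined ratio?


Combined ratio = loss ratio + expense ratio
= 0.71 + 0.36
= 1.07


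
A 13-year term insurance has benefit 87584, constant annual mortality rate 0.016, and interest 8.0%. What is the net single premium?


NSP = benefit * sum_{k=0}^{n-1} k_p_x * q * v^(k+1)
With constant q=0.016, v=0.925926
Sum = 0.116976
NSP = 87584 * 0.116976
= 10245.2121
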